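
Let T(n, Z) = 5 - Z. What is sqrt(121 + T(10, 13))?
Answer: sqrt(113) ≈ 10.630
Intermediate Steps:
sqrt(121 + T(10, 13)) = sqrt(121 + (5 - 1*13)) = sqrt(121 + (5 - 13)) = sqrt(121 - 8) = sqrt(113)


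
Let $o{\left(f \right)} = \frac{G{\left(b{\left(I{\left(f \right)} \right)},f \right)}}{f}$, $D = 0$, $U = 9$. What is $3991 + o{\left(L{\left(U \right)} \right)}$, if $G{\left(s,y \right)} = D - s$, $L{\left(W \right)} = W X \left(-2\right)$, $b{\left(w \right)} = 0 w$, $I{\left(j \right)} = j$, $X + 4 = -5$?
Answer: $3991$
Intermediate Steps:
$X = -9$ ($X = -4 - 5 = -9$)
$b{\left(w \right)} = 0$
$L{\left(W \right)} = 18 W$ ($L{\left(W \right)} = W \left(-9\right) \left(-2\right) = - 9 W \left(-2\right) = 18 W$)
$G{\left(s,y \right)} = - s$ ($G{\left(s,y \right)} = 0 - s = - s$)
$o{\left(f \right)} = 0$ ($o{\left(f \right)} = \frac{\left(-1\right) 0}{f} = \frac{0}{f} = 0$)
$3991 + o{\left(L{\left(U \right)} \right)} = 3991 + 0 = 3991$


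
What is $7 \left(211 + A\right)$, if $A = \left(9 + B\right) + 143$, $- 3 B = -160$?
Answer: $\frac{8743}{3} \approx 2914.3$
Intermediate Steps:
$B = \frac{160}{3}$ ($B = \left(- \frac{1}{3}\right) \left(-160\right) = \frac{160}{3} \approx 53.333$)
$A = \frac{616}{3}$ ($A = \left(9 + \frac{160}{3}\right) + 143 = \frac{187}{3} + 143 = \frac{616}{3} \approx 205.33$)
$7 \left(211 + A\right) = 7 \left(211 + \frac{616}{3}\right) = 7 \cdot \frac{1249}{3} = \frac{8743}{3}$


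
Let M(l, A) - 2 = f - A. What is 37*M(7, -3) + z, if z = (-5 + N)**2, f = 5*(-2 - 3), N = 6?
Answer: -739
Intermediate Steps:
f = -25 (f = 5*(-5) = -25)
M(l, A) = -23 - A (M(l, A) = 2 + (-25 - A) = -23 - A)
z = 1 (z = (-5 + 6)**2 = 1**2 = 1)
37*M(7, -3) + z = 37*(-23 - 1*(-3)) + 1 = 37*(-23 + 3) + 1 = 37*(-20) + 1 = -740 + 1 = -739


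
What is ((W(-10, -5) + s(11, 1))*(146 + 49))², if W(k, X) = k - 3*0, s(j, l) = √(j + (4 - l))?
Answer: 4334850 - 760500*√14 ≈ 1.4893e+6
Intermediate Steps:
s(j, l) = √(4 + j - l)
W(k, X) = k (W(k, X) = k + 0 = k)
((W(-10, -5) + s(11, 1))*(146 + 49))² = ((-10 + √(4 + 11 - 1*1))*(146 + 49))² = ((-10 + √(4 + 11 - 1))*195)² = ((-10 + √14)*195)² = (-1950 + 195*√14)²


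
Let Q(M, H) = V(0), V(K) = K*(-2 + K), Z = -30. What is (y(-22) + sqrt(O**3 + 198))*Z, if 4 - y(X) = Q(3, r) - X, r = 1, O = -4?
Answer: 540 - 30*sqrt(134) ≈ 192.72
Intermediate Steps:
Q(M, H) = 0 (Q(M, H) = 0*(-2 + 0) = 0*(-2) = 0)
y(X) = 4 + X (y(X) = 4 - (0 - X) = 4 - (-1)*X = 4 + X)
(y(-22) + sqrt(O**3 + 198))*Z = ((4 - 22) + sqrt((-4)**3 + 198))*(-30) = (-18 + sqrt(-64 + 198))*(-30) = (-18 + sqrt(134))*(-30) = 540 - 30*sqrt(134)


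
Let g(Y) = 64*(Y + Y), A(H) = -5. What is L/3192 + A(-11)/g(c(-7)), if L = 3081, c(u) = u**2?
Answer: 114929/119168 ≈ 0.96443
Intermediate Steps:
g(Y) = 128*Y (g(Y) = 64*(2*Y) = 128*Y)
L/3192 + A(-11)/g(c(-7)) = 3081/3192 - 5/(128*(-7)**2) = 3081*(1/3192) - 5/(128*49) = 1027/1064 - 5/6272 = 114929/119168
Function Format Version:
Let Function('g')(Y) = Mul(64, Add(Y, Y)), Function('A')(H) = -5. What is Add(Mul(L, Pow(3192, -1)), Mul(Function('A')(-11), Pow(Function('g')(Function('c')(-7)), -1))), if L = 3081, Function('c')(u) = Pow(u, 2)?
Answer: Rational(114929, 119168) ≈ 0.96443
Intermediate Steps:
Function('g')(Y) = Mul(128, Y) (Function('g')(Y) = Mul(64, Mul(2, Y)) = Mul(128, Y))
Add(Mul(L, Pow(3192, -1)), Mul(Function('A')(-11), Pow(Function('g')(Function('c')(-7)), -1))) = Add(Mul(3081, Pow(3192, -1)), Mul(-5, Pow(Mul(128, Pow(-7, 2)), -1))) = Add(Mul(3081, Rational(1, 3192)), Mul(-5, Pow(Mul(128, 49), -1))) = Add(Rational(1027, 1064), Mul(-5, Pow(6272, -1))) = Add(Rational(1027, 1064), Mul(-5, Rational(1, 6272))) = Add(Rational(1027, 1064), Rational(-5, 6272)) = Rational(114929, 119168)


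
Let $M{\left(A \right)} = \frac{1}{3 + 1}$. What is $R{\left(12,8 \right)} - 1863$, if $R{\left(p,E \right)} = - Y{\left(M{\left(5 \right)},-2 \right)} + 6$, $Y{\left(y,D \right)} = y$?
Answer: $- \frac{7429}{4} \approx -1857.3$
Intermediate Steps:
$M{\left(A \right)} = \frac{1}{4}$
$R{\left(p,E \right)} = \frac{23}{4}$ ($R{\left(p,E \right)} = \left(-1\right) \frac{1}{4} + 6 = - \frac{1}{4} + 6 = \frac{23}{4}$)
$R{\left(12,8 \right)} - 1863 = \frac{23}{4} - 1863 = - \frac{7429}{4}$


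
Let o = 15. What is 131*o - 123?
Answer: 1842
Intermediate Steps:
131*o - 123 = 131*15 - 123 = 1965 - 123 = 1842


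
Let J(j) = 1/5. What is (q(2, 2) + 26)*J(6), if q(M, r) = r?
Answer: 28/5 ≈ 5.6000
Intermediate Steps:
J(j) = ⅕
(q(2, 2) + 26)*J(6) = (2 + 26)*(⅕) = 28*(⅕) = 28/5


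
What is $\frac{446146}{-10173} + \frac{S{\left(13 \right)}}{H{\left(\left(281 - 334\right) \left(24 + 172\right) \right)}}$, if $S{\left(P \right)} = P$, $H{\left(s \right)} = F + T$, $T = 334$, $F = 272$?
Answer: $- \frac{30025803}{684982} \approx -43.834$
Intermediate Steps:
$H{\left(s \right)} = 606$ ($H{\left(s \right)} = 272 + 334 = 606$)
$\frac{446146}{-10173} + \frac{S{\left(13 \right)}}{H{\left(\left(281 - 334\right) \left(24 + 172\right) \right)}} = \frac{446146}{-10173} + \frac{13}{606} = 446146 \left(- \frac{1}{10173}\right) + 13 \cdot \frac{1}{606} = - \frac{446146}{10173} + \frac{13}{606} = - \frac{30025803}{684982}$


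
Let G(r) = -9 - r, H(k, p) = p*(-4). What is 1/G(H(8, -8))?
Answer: -1/41 ≈ -0.024390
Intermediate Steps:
H(k, p) = -4*p
1/G(H(8, -8)) = 1/(-9 - (-4)*(-8)) = 1/(-9 - 1*32) = 1/(-9 - 32) = 1/(-41) = -1/41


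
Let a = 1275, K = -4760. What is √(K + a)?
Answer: I*√3485 ≈ 59.034*I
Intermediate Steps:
√(K + a) = √(-4760 + 1275) = √(-3485) = I*√3485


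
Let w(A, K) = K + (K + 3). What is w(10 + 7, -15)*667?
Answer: -18009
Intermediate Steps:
w(A, K) = 3 + 2*K (w(A, K) = K + (3 + K) = 3 + 2*K)
w(10 + 7, -15)*667 = (3 + 2*(-15))*667 = (3 - 30)*667 = -27*667 = -18009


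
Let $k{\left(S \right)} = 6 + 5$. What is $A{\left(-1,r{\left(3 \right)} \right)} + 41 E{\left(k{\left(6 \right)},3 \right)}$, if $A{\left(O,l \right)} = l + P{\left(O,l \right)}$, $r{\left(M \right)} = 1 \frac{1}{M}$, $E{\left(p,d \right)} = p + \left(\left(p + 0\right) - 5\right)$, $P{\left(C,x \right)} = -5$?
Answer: $\frac{2077}{3} \approx 692.33$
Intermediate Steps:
$k{\left(S \right)} = 11$
$E{\left(p,d \right)} = -5 + 2 p$ ($E{\left(p,d \right)} = p + \left(p - 5\right) = p + \left(-5 + p\right) = -5 + 2 p$)
$r{\left(M \right)} = \frac{1}{M}$
$A{\left(O,l \right)} = -5 + l$ ($A{\left(O,l \right)} = l - 5 = -5 + l$)
$A{\left(-1,r{\left(3 \right)} \right)} + 41 E{\left(k{\left(6 \right)},3 \right)} = \left(-5 + \frac{1}{3}\right) + 41 \left(-5 + 2 \cdot 11\right) = \left(-5 + \frac{1}{3}\right) + 41 \left(-5 + 22\right) = - \frac{14}{3} + 41 \cdot 17 = - \frac{14}{3} + 697 = \frac{2077}{3}$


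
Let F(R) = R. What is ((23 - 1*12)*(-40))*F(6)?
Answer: -2640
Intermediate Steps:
((23 - 1*12)*(-40))*F(6) = ((23 - 1*12)*(-40))*6 = ((23 - 12)*(-40))*6 = (11*(-40))*6 = -440*6 = -2640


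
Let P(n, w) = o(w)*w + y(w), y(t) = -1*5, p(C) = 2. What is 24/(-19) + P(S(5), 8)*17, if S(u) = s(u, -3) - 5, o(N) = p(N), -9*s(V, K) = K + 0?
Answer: 3529/19 ≈ 185.74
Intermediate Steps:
s(V, K) = -K/9 (s(V, K) = -(K + 0)/9 = -K/9)
o(N) = 2
S(u) = -14/3 (S(u) = -⅑*(-3) - 5 = ⅓ - 5 = -14/3)
y(t) = -5
P(n, w) = -5 + 2*w (P(n, w) = 2*w - 5 = -5 + 2*w)
24/(-19) + P(S(5), 8)*17 = 24/(-19) + (-5 + 2*8)*17 = 24*(-1/19) + (-5 + 16)*17 = -24/19 + 11*17 = -24/19 + 187 = 3529/19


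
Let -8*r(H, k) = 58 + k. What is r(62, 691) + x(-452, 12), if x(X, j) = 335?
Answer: 1931/8 ≈ 241.38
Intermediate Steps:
r(H, k) = -29/4 - k/8 (r(H, k) = -(58 + k)/8 = -29/4 - k/8)
r(62, 691) + x(-452, 12) = (-29/4 - ⅛*691) + 335 = (-29/4 - 691/8) + 335 = -749/8 + 335 = 1931/8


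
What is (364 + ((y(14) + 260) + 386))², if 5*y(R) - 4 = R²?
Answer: 1102500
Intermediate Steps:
y(R) = ⅘ + R²/5
(364 + ((y(14) + 260) + 386))² = (364 + (((⅘ + (⅕)*14²) + 260) + 386))² = (364 + (((⅘ + (⅕)*196) + 260) + 386))² = (364 + (((⅘ + 196/5) + 260) + 386))² = (364 + ((40 + 260) + 386))² = (364 + (300 + 386))² = (364 + 686)² = 1050² = 1102500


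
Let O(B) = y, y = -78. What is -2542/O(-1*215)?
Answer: 1271/39 ≈ 32.590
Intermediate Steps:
O(B) = -78
-2542/O(-1*215) = -2542/(-78) = -2542*(-1/78) = 1271/39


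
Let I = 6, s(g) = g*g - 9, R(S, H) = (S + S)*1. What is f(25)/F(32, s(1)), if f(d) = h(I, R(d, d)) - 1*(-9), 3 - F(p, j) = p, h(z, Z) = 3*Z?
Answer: -159/29 ≈ -5.4828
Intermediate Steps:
R(S, H) = 2*S (R(S, H) = (2*S)*1 = 2*S)
s(g) = -9 + g**2 (s(g) = g**2 - 9 = -9 + g**2)
F(p, j) = 3 - p
f(d) = 9 + 6*d (f(d) = 3*(2*d) - 1*(-9) = 6*d + 9 = 9 + 6*d)
f(25)/F(32, s(1)) = (9 + 6*25)/(3 - 1*32) = (9 + 150)/(3 - 32) = 159/(-29) = 159*(-1/29) = -159/29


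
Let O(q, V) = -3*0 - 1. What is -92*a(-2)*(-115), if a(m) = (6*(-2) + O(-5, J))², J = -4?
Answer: 1788020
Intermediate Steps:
O(q, V) = -1 (O(q, V) = 0 - 1 = -1)
a(m) = 169 (a(m) = (6*(-2) - 1)² = (-12 - 1)² = (-13)² = 169)
-92*a(-2)*(-115) = -92*169*(-115) = -15548*(-115) = 1788020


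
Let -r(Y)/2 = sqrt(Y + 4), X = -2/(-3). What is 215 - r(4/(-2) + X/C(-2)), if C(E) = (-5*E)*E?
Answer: 215 + sqrt(1770)/15 ≈ 217.80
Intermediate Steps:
C(E) = -5*E**2
X = 2/3 (X = -2*(-1/3) = 2/3 ≈ 0.66667)
r(Y) = -2*sqrt(4 + Y) (r(Y) = -2*sqrt(Y + 4) = -2*sqrt(4 + Y))
215 - r(4/(-2) + X/C(-2)) = 215 - (-2)*sqrt(4 + (4/(-2) + 2/(3*((-5*(-2)**2))))) = 215 - (-2)*sqrt(4 + (4*(-1/2) + 2/(3*((-5*4))))) = 215 - (-2)*sqrt(4 + (-2 + (2/3)/(-20))) = 215 - (-2)*sqrt(4 + (-2 + (2/3)*(-1/20))) = 215 - (-2)*sqrt(4 + (-2 - 1/30)) = 215 - (-2)*sqrt(4 - 61/30) = 215 - (-2)*sqrt(59/30) = 215 - (-2)*sqrt(1770)/30 = 215 - (-1)*sqrt(1770)/15 = 215 + sqrt(1770)/15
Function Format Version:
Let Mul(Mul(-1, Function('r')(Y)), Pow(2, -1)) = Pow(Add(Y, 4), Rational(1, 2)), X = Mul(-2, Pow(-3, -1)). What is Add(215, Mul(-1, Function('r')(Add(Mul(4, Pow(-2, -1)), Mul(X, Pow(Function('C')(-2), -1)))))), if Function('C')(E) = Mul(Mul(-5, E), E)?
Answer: Add(215, Mul(Rational(1, 15), Pow(1770, Rational(1, 2)))) ≈ 217.80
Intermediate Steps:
Function('C')(E) = Mul(-5, Pow(E, 2))
X = Rational(2, 3) (X = Mul(-2, Rational(-1, 3)) = Rational(2, 3) ≈ 0.66667)
Function('r')(Y) = Mul(-2, Pow(Add(4, Y), Rational(1, 2))) (Function('r')(Y) = Mul(-2, Pow(Add(Y, 4), Rational(1, 2))) = Mul(-2, Pow(Add(4, Y), Rational(1, 2))))
Add(215, Mul(-1, Function('r')(Add(Mul(4, Pow(-2, -1)), Mul(X, Pow(Function('C')(-2), -1)))))) = Add(215, Mul(-1, Mul(-2, Pow(Add(4, Add(Mul(4, Pow(-2, -1)), Mul(Rational(2, 3), Pow(Mul(-5, Pow(-2, 2)), -1)))), Rational(1, 2))))) = Add(215, Mul(-1, Mul(-2, Pow(Add(4, Add(Mul(4, Rational(-1, 2)), Mul(Rational(2, 3), Pow(Mul(-5, 4), -1)))), Rational(1, 2))))) = Add(215, Mul(-1, Mul(-2, Pow(Add(4, Add(-2, Mul(Rational(2, 3), Pow(-20, -1)))), Rational(1, 2))))) = Add(215, Mul(-1, Mul(-2, Pow(Add(4, Add(-2, Mul(Rational(2, 3), Rational(-1, 20)))), Rational(1, 2))))) = Add(215, Mul(-1, Mul(-2, Pow(Add(4, Add(-2, Rational(-1, 30))), Rational(1, 2))))) = Add(215, Mul(-1, Mul(-2, Pow(Add(4, Rational(-61, 30)), Rational(1, 2))))) = Add(215, Mul(-1, Mul(-2, Pow(Rational(59, 30), Rational(1, 2))))) = Add(215, Mul(-1, Mul(-2, Mul(Rational(1, 30), Pow(1770, Rational(1, 2)))))) = Add(215, Mul(-1, Mul(Rational(-1, 15), Pow(1770, Rational(1, 2))))) = Add(215, Mul(Rational(1, 15), Pow(1770, Rational(1, 2))))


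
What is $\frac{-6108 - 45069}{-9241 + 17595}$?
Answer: $- \frac{51177}{8354} \approx -6.126$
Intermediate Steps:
$\frac{-6108 - 45069}{-9241 + 17595} = - \frac{51177}{8354}$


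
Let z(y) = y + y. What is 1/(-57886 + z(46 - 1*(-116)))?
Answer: -1/57562 ≈ -1.7373e-5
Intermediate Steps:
z(y) = 2*y
1/(-57886 + z(46 - 1*(-116))) = 1/(-57886 + 2*(46 - 1*(-116))) = 1/(-57886 + 2*(46 + 116)) = 1/(-57886 + 2*162) = 1/(-57886 + 324) = 1/(-57562) = -1/57562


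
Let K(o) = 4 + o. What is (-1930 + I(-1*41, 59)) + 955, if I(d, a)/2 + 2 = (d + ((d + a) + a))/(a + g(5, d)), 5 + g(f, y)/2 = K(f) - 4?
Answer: -57689/59 ≈ -977.78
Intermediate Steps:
g(f, y) = -10 + 2*f (g(f, y) = -10 + 2*((4 + f) - 4) = -10 + 2*f)
I(d, a) = -4 + 2*(2*a + 2*d)/a (I(d, a) = -4 + 2*((d + ((d + a) + a))/(a + (-10 + 2*5))) = -4 + 2*((d + ((a + d) + a))/(a + (-10 + 10))) = -4 + 2*((d + (d + 2*a))/(a + 0)) = -4 + 2*((2*a + 2*d)/a) = -4 + 2*(2*a + 2*d)/a)
(-1930 + I(-1*41, 59)) + 955 = (-1930 + 4*(-1*41)/59) + 955 = (-1930 + 4*(-41)*(1/59)) + 955 = (-1930 - 164/59) + 955 = -114034/59 + 955 = -57689/59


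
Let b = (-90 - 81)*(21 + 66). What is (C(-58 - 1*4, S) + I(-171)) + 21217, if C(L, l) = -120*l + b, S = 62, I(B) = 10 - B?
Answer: -919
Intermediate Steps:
b = -14877 (b = -171*87 = -14877)
C(L, l) = -14877 - 120*l (C(L, l) = -120*l - 14877 = -14877 - 120*l)
(C(-58 - 1*4, S) + I(-171)) + 21217 = ((-14877 - 120*62) + (10 - 1*(-171))) + 21217 = ((-14877 - 7440) + (10 + 171)) + 21217 = (-22317 + 181) + 21217 = -22136 + 21217 = -919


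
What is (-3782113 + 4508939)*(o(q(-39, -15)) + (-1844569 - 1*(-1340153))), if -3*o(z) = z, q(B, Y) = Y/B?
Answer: -14298287515154/39 ≈ -3.6662e+11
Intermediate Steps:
o(z) = -z/3
(-3782113 + 4508939)*(o(q(-39, -15)) + (-1844569 - 1*(-1340153))) = (-3782113 + 4508939)*(-(-5)/(-39) + (-1844569 - 1*(-1340153))) = 726826*(-(-5)*(-1)/39 + (-1844569 + 1340153)) = 726826*(-1/3*5/13 - 504416) = 726826*(-5/39 - 504416) = 726826*(-19672229/39) = -14298287515154/39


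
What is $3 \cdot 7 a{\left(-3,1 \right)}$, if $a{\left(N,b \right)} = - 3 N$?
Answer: $189$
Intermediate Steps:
$3 \cdot 7 a{\left(-3,1 \right)} = 3 \cdot 7 \left(\left(-3\right) \left(-3\right)\right) = 21 \cdot 9 = 189$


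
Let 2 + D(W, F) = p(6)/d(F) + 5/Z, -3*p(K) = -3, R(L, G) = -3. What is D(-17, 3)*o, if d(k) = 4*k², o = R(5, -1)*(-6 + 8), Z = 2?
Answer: -19/6 ≈ -3.1667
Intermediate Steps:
o = -6 (o = -3*(-6 + 8) = -3*2 = -6)
p(K) = 1 (p(K) = -⅓*(-3) = 1)
D(W, F) = ½ + 1/(4*F²) (D(W, F) = -2 + (1/(4*F²) + 5/2) = -2 + (5/2 + 1/(4*F²)) = ½ + 1/(4*F²))
D(-17, 3)*o = (½ + (¼)/3²)*(-6) = (½ + (¼)*(⅑))*(-6) = (½ + 1/36)*(-6) = (19/36)*(-6) = -19/6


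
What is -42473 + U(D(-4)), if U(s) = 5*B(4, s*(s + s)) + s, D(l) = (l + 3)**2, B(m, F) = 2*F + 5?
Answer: -42427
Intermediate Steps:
B(m, F) = 5 + 2*F
D(l) = (3 + l)**2
U(s) = 25 + s + 20*s**2 (U(s) = 5*(5 + 2*(s*(s + s))) + s = 5*(5 + 2*(s*(2*s))) + s = 5*(5 + 2*(2*s**2)) + s = 5*(5 + 4*s**2) + s = (25 + 20*s**2) + s = 25 + s + 20*s**2)
-42473 + U(D(-4)) = -42473 + (25 + (3 - 4)**2 + 20*((3 - 4)**2)**2) = -42473 + (25 + (-1)**2 + 20*((-1)**2)**2) = -42473 + (25 + 1 + 20*1**2) = -42473 + (25 + 1 + 20*1) = -42473 + (25 + 1 + 20) = -42473 + 46 = -42427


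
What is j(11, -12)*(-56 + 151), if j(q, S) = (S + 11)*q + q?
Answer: 0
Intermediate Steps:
j(q, S) = q + q*(11 + S) (j(q, S) = (11 + S)*q + q = q*(11 + S) + q = q + q*(11 + S))
j(11, -12)*(-56 + 151) = (11*(12 - 12))*(-56 + 151) = (11*0)*95 = 0*95 = 0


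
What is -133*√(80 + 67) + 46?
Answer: 46 - 931*√3 ≈ -1566.5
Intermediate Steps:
-133*√(80 + 67) + 46 = -931*√3 + 46 = 46 - 931*√3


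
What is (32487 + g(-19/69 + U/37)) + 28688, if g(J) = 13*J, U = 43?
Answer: 156209207/2553 ≈ 61187.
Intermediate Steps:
(32487 + g(-19/69 + U/37)) + 28688 = (32487 + 13*(-19/69 + 43/37)) + 28688 = (32487 + 13*(2264/2553)) + 28688 = (32487 + 29432/2553) + 28688 = 82968743/2553 + 28688 = 156209207/2553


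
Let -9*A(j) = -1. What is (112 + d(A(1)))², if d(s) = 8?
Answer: 14400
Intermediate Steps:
A(j) = ⅑ (A(j) = -⅑*(-1) = ⅑)
(112 + d(A(1)))² = (112 + 8)² = 120² = 14400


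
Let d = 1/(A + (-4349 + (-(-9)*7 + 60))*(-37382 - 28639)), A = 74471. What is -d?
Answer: -1/279079217 ≈ -3.5832e-9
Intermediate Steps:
d = 1/279079217 (d = 1/(74471 + (-4349 + (-(-9)*7 + 60))*(-37382 - 28639)) = 1/(74471 + (-4349 + (-9*(-7) + 60))*(-66021)) = 1/(74471 + (-4349 + (63 + 60))*(-66021)) = 1/(74471 + (-4349 + 123)*(-66021)) = 1/(74471 - 4226*(-66021)) = 1/(74471 + 279004746) = 1/279079217 ≈ 3.5832e-9)
-d = -1*1/279079217 = -1/279079217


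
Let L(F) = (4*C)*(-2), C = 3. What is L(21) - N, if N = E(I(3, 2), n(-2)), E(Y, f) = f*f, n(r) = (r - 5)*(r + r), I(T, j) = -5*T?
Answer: -808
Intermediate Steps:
n(r) = 2*r*(-5 + r) (n(r) = (-5 + r)*(2*r) = 2*r*(-5 + r))
E(Y, f) = f²
L(F) = -24 (L(F) = (4*3)*(-2) = 12*(-2) = -24)
N = 784 (N = (2*(-2)*(-5 - 2))² = (2*(-2)*(-7))² = 28² = 784)
L(21) - N = -24 - 1*784 = -24 - 784 = -808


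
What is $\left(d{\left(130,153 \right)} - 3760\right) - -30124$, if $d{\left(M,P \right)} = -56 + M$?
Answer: $26438$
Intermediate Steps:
$\left(d{\left(130,153 \right)} - 3760\right) - -30124 = \left(\left(-56 + 130\right) - 3760\right) - -30124 = \left(74 - 3760\right) + 30124 = -3686 + 30124 = 26438$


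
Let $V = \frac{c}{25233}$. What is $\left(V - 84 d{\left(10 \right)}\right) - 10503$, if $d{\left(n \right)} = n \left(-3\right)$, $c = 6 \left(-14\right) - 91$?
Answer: $- \frac{201435214}{25233} \approx -7983.0$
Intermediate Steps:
$c = -175$ ($c = -84 - 91 = -175$)
$d{\left(n \right)} = - 3 n$
$V = - \frac{175}{25233} \approx -0.0069354$
$\left(V - 84 d{\left(10 \right)}\right) - 10503 = \left(- \frac{175}{25233} - 84 \left(\left(-3\right) 10\right)\right) - 10503 = \left(- \frac{175}{25233} - -2520\right) - 10503 = \left(- \frac{175}{25233} + 2520\right) - 10503 = \frac{63586985}{25233} - 10503 = - \frac{201435214}{25233}$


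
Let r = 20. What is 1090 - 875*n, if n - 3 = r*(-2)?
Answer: 33465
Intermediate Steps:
n = -37 (n = 3 + 20*(-2) = 3 - 40 = -37)
1090 - 875*n = 1090 - 875*(-37) = 1090 + 32375 = 33465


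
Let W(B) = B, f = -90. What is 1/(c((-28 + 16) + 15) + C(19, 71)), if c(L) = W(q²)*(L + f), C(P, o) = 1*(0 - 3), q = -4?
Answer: -1/1395 ≈ -0.00071685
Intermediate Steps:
C(P, o) = -3 (C(P, o) = 1*(-3) = -3)
c(L) = -1440 + 16*L (c(L) = (-4)²*(L - 90) = 16*(-90 + L) = -1440 + 16*L)
1/(c((-28 + 16) + 15) + C(19, 71)) = 1/((-1440 + 16*((-28 + 16) + 15)) - 3) = 1/((-1440 + 16*(-12 + 15)) - 3) = 1/((-1440 + 16*3) - 3) = 1/((-1440 + 48) - 3) = 1/(-1392 - 3) = 1/(-1395) = -1/1395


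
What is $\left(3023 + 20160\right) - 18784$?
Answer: $4399$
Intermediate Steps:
$\left(3023 + 20160\right) - 18784 = 23183 - 18784 = 4399$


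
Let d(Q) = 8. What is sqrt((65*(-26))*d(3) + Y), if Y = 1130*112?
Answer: 12*sqrt(785) ≈ 336.21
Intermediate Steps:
Y = 126560
sqrt((65*(-26))*d(3) + Y) = sqrt((65*(-26))*8 + 126560) = sqrt(-1690*8 + 126560) = sqrt(-13520 + 126560) = sqrt(113040) = 12*sqrt(785)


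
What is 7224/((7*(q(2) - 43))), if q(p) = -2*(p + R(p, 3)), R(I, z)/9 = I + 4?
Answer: -1032/155 ≈ -6.6581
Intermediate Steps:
R(I, z) = 36 + 9*I (R(I, z) = 9*(I + 4) = 9*(4 + I) = 36 + 9*I)
q(p) = -72 - 20*p (q(p) = -2*(p + (36 + 9*p)) = -2*(36 + 10*p) = -72 - 20*p)
7224/((7*(q(2) - 43))) = 7224/((7*((-72 - 20*2) - 43))) = 7224/((7*((-72 - 40) - 43))) = 7224/((7*(-112 - 43))) = 7224/((7*(-155))) = 7224/(-1085) = 7224*(-1/1085) = -1032/155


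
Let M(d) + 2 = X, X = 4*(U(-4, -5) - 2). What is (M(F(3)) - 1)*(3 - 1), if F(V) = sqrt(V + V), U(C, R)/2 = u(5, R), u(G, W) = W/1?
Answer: -102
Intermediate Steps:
u(G, W) = W (u(G, W) = W*1 = W)
U(C, R) = 2*R
F(V) = sqrt(2)*sqrt(V) (F(V) = sqrt(2*V) = sqrt(2)*sqrt(V))
X = -48 (X = 4*(2*(-5) - 2) = 4*(-10 - 2) = 4*(-12) = -48)
M(d) = -50 (M(d) = -2 - 48 = -50)
(M(F(3)) - 1)*(3 - 1) = (-50 - 1)*(3 - 1) = -51*2 = -102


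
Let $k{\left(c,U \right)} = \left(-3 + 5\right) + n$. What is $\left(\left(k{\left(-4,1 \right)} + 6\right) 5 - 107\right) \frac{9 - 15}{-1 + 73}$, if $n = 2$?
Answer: $\frac{19}{4} \approx 4.75$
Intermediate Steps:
$k{\left(c,U \right)} = 4$ ($k{\left(c,U \right)} = \left(-3 + 5\right) + 2 = 2 + 2 = 4$)
$\left(\left(k{\left(-4,1 \right)} + 6\right) 5 - 107\right) \frac{9 - 15}{-1 + 73} = \left(\left(4 + 6\right) 5 - 107\right) \frac{9 - 15}{-1 + 73} = \left(10 \cdot 5 - 107\right) \left(- \frac{6}{72}\right) = \left(50 - 107\right) \left(\left(-6\right) \frac{1}{72}\right) = \left(-57\right) \left(- \frac{1}{12}\right) = \frac{19}{4}$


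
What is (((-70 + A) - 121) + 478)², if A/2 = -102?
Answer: 6889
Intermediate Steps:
A = -204 (A = 2*(-102) = -204)
(((-70 + A) - 121) + 478)² = (((-70 - 204) - 121) + 478)² = ((-274 - 121) + 478)² = (-395 + 478)² = 83² = 6889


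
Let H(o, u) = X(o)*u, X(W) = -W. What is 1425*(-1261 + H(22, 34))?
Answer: -2862825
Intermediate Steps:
H(o, u) = -o*u (H(o, u) = (-o)*u = -o*u)
1425*(-1261 + H(22, 34)) = 1425*(-1261 - 1*22*34) = 1425*(-1261 - 748) = 1425*(-2009) = -2862825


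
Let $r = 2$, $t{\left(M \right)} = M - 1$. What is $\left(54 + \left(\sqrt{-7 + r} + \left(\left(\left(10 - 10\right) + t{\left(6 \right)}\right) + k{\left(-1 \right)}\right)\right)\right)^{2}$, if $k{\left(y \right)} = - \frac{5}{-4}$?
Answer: $\frac{58001}{16} + \frac{241 i \sqrt{5}}{2} \approx 3625.1 + 269.45 i$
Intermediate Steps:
$t{\left(M \right)} = -1 + M$
$k{\left(y \right)} = \frac{5}{4}$ ($k{\left(y \right)} = \left(-5\right) \left(- \frac{1}{4}\right) = \frac{5}{4}$)
$\left(54 + \left(\sqrt{-7 + r} + \left(\left(\left(10 - 10\right) + t{\left(6 \right)}\right) + k{\left(-1 \right)}\right)\right)\right)^{2} = \left(54 + \left(\sqrt{-7 + 2} + \left(\left(\left(10 - 10\right) + \left(-1 + 6\right)\right) + \frac{5}{4}\right)\right)\right)^{2} = \left(54 + \left(\sqrt{-5} + \left(\left(0 + 5\right) + \frac{5}{4}\right)\right)\right)^{2} = \left(54 + \left(i \sqrt{5} + \left(5 + \frac{5}{4}\right)\right)\right)^{2} = \left(54 + \left(i \sqrt{5} + \frac{25}{4}\right)\right)^{2} = \left(54 + \left(\frac{25}{4} + i \sqrt{5}\right)\right)^{2} = \left(\frac{241}{4} + i \sqrt{5}\right)^{2}$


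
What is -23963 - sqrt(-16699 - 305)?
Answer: -23963 - 2*I*sqrt(4251) ≈ -23963.0 - 130.4*I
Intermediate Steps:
-23963 - sqrt(-16699 - 305) = -23963 - sqrt(-17004) = -23963 - 2*I*sqrt(4251)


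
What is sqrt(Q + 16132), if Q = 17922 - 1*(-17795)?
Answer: 3*sqrt(5761) ≈ 227.70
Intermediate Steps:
Q = 35717 (Q = 17922 + 17795 = 35717)
sqrt(Q + 16132) = sqrt(35717 + 16132) = sqrt(51849) = 3*sqrt(5761)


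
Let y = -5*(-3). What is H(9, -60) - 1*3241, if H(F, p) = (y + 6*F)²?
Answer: 1520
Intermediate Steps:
y = 15
H(F, p) = (15 + 6*F)²
H(9, -60) - 1*3241 = 9*(5 + 2*9)² - 1*3241 = 9*(5 + 18)² - 3241 = 9*23² - 3241 = 9*529 - 3241 = 4761 - 3241 = 1520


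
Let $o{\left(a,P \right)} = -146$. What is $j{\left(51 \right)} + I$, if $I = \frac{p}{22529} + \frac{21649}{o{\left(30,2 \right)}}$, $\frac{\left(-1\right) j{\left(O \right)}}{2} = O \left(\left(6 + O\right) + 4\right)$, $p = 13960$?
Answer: $- \frac{20951306109}{3289234} \approx -6369.7$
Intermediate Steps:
$j{\left(O \right)} = - 2 O \left(10 + O\right)$ ($j{\left(O \right)} = - 2 O \left(\left(6 + O\right) + 4\right) = - 2 O \left(10 + O\right)$)
$I = - \frac{485692161}{3289234}$ ($I = \frac{13960}{22529} + \frac{21649}{-146} = 13960 \cdot \frac{1}{22529} + 21649 \left(- \frac{1}{146}\right) = \frac{13960}{22529} - \frac{21649}{146} = - \frac{485692161}{3289234} \approx -147.66$)
$j{\left(51 \right)} + I = \left(-2\right) 51 \left(10 + 51\right) - \frac{485692161}{3289234} = \left(-2\right) 51 \cdot 61 - \frac{485692161}{3289234} = -6222 - \frac{485692161}{3289234} = - \frac{20951306109}{3289234}$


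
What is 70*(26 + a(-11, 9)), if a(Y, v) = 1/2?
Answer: 1855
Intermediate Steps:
a(Y, v) = 1/2
70*(26 + a(-11, 9)) = 70*(26 + 1/2) = 70*(53/2) = 1855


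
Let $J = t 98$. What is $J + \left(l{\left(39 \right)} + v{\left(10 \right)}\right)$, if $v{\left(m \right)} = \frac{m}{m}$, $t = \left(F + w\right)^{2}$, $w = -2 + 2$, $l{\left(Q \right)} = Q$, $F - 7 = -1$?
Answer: $3568$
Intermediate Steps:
$F = 6$ ($F = 7 - 1 = 6$)
$w = 0$
$t = 36$ ($t = \left(6 + 0\right)^{2} = 6^{2} = 36$)
$v{\left(m \right)} = 1$
$J = 3528$ ($J = 36 \cdot 98 = 3528$)
$J + \left(l{\left(39 \right)} + v{\left(10 \right)}\right) = 3528 + \left(39 + 1\right) = 3528 + 40 = 3568$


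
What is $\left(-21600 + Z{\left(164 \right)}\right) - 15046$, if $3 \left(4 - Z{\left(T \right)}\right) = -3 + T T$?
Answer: $- \frac{136819}{3} \approx -45606.0$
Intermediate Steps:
$Z{\left(T \right)} = 5 - \frac{T^{2}}{3}$ ($Z{\left(T \right)} = 4 - \frac{-3 + T T}{3} = 4 - \frac{-3 + T^{2}}{3} = 4 - \left(-1 + \frac{T^{2}}{3}\right) = 5 - \frac{T^{2}}{3}$)
$\left(-21600 + Z{\left(164 \right)}\right) - 15046 = \left(-21600 + \left(5 - \frac{164^{2}}{3}\right)\right) - 15046 = \left(-21600 + \left(5 - \frac{26896}{3}\right)\right) - 15046 = \left(-21600 - \frac{26881}{3}\right) - 15046 = - \frac{91681}{3} - 15046 = - \frac{136819}{3}$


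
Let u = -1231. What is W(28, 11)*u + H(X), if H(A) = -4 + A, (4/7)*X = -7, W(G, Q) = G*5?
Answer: -689425/4 ≈ -1.7236e+5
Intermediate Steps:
W(G, Q) = 5*G
X = -49/4 (X = (7/4)*(-7) = -49/4 ≈ -12.250)
W(28, 11)*u + H(X) = (5*28)*(-1231) + (-4 - 49/4) = 140*(-1231) - 65/4 = -172340 - 65/4 = -689425/4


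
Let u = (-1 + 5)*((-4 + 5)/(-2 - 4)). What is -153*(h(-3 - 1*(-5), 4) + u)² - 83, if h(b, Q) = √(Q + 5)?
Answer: -916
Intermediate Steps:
u = -⅔ (u = 4*(1/(-6)) = 4*(1*(-⅙)) = 4*(-⅙) = -⅔ ≈ -0.66667)
h(b, Q) = √(5 + Q)
-153*(h(-3 - 1*(-5), 4) + u)² - 83 = -153*(√(5 + 4) - ⅔)² - 83 = -153*(√9 - ⅔)² - 83 = -153*(3 - ⅔)² - 83 = -153*(7/3)² - 83 = -153*49/9 - 83 = -833 - 83 = -916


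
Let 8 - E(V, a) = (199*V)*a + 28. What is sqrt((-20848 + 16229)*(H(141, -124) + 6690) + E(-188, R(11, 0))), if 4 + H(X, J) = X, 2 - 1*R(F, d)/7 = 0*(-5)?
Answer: I*sqrt(31010165) ≈ 5568.7*I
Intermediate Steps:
R(F, d) = 14 (R(F, d) = 14 - 0*(-5) = 14 - 7*0 = 14 + 0 = 14)
H(X, J) = -4 + X
E(V, a) = -20 - 199*V*a (E(V, a) = 8 - ((199*V)*a + 28) = 8 - (199*V*a + 28) = 8 - (28 + 199*V*a) = 8 + (-28 - 199*V*a) = -20 - 199*V*a)
sqrt((-20848 + 16229)*(H(141, -124) + 6690) + E(-188, R(11, 0))) = sqrt((-20848 + 16229)*((-4 + 141) + 6690) + (-20 - 199*(-188)*14)) = sqrt(-4619*(137 + 6690) + (-20 + 523768)) = sqrt(-4619*6827 + 523748) = sqrt(-31533913 + 523748) = sqrt(-31010165) = I*sqrt(31010165)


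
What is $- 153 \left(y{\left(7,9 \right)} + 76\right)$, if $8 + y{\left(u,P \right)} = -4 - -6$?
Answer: $-10710$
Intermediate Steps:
$y{\left(u,P \right)} = -6$ ($y{\left(u,P \right)} = -8 - -2 = -8 + \left(-4 + 6\right) = -8 + 2 = -6$)
$- 153 \left(y{\left(7,9 \right)} + 76\right) = - 153 \left(-6 + 76\right) = \left(-153\right) 70 = -10710$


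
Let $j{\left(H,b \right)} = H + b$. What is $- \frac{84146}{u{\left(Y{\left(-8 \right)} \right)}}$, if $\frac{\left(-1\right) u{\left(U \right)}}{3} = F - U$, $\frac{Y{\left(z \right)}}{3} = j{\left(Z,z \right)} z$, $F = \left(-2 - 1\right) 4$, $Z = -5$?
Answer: $- \frac{42073}{486} \approx -86.57$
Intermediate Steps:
$F = -12$ ($F = \left(-3\right) 4 = -12$)
$Y{\left(z \right)} = 3 z \left(-5 + z\right)$ ($Y{\left(z \right)} = 3 \left(-5 + z\right) z = 3 z \left(-5 + z\right)$)
$u{\left(U \right)} = 36 + 3 U$ ($u{\left(U \right)} = - 3 \left(-12 - U\right) = 36 + 3 U$)
$- \frac{84146}{u{\left(Y{\left(-8 \right)} \right)}} = - \frac{84146}{36 + 3 \cdot 3 \left(-8\right) \left(-5 - 8\right)} = - \frac{84146}{36 + 3 \cdot 3 \left(-8\right) \left(-13\right)} = - \frac{84146}{36 + 3 \cdot 312} = - \frac{84146}{36 + 936} = - \frac{84146}{972} = \left(-84146\right) \frac{1}{972} = - \frac{42073}{486}$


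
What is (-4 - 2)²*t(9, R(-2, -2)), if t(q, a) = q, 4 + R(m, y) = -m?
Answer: 324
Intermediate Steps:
R(m, y) = -4 - m
(-4 - 2)²*t(9, R(-2, -2)) = (-4 - 2)²*9 = (-6)²*9 = 36*9 = 324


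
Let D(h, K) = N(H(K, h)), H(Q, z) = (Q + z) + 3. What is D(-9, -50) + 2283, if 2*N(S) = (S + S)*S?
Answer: 5419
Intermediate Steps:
H(Q, z) = 3 + Q + z
N(S) = S² (N(S) = ((S + S)*S)/2 = ((2*S)*S)/2 = (2*S²)/2 = S²)
D(h, K) = (3 + K + h)²
D(-9, -50) + 2283 = (3 - 50 - 9)² + 2283 = (-56)² + 2283 = 3136 + 2283 = 5419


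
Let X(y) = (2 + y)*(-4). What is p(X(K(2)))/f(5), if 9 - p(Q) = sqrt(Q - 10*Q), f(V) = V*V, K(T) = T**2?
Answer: 9/25 - 6*sqrt(6)/25 ≈ -0.22788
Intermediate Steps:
f(V) = V**2
X(y) = -8 - 4*y
p(Q) = 9 - 3*sqrt(-Q) (p(Q) = 9 - sqrt(Q - 10*Q) = 9 - sqrt(-9*Q) = 9 - 3*sqrt(-Q))
p(X(K(2)))/f(5) = (9 - 3*sqrt(8 + 4*2**2))/(5**2) = (9 - 3*sqrt(24))/25 = (9 - 3*sqrt(24))*(1/25) = (9 - 6*sqrt(6))*(1/25) = 9/25 - 6*sqrt(6)/25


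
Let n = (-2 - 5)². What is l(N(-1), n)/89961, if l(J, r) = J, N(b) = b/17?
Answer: -1/1529337 ≈ -6.5388e-7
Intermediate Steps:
N(b) = b/17 (N(b) = b*(1/17) = b/17)
n = 49 (n = (-7)² = 49)
l(N(-1), n)/89961 = ((1/17)*(-1))/89961 = -1/17*1/89961 = -1/1529337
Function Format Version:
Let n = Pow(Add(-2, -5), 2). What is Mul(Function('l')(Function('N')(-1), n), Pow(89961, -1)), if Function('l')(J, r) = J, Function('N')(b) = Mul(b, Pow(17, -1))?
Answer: Rational(-1, 1529337) ≈ -6.5388e-7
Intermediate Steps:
Function('N')(b) = Mul(Rational(1, 17), b) (Function('N')(b) = Mul(b, Rational(1, 17)) = Mul(Rational(1, 17), b))
n = 49 (n = Pow(-7, 2) = 49)
Mul(Function('l')(Function('N')(-1), n), Pow(89961, -1)) = Mul(Mul(Rational(1, 17), -1), Pow(89961, -1)) = Mul(Rational(-1, 17), Rational(1, 89961)) = Rational(-1, 1529337)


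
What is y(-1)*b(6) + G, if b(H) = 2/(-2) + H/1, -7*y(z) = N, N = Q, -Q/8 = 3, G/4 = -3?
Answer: 36/7 ≈ 5.1429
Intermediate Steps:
G = -12 (G = 4*(-3) = -12)
Q = -24 (Q = -8*3 = -24)
N = -24
y(z) = 24/7 (y(z) = -1/7*(-24) = 24/7)
b(H) = -1 + H (b(H) = 2*(-1/2) + H*1 = -1 + H)
y(-1)*b(6) + G = 24*(-1 + 6)/7 - 12 = (24/7)*5 - 12 = 120/7 - 12 = 36/7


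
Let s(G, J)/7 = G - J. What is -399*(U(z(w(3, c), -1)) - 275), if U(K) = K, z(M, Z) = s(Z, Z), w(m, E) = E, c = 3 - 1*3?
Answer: 109725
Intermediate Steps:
c = 0 (c = 3 - 3 = 0)
s(G, J) = -7*J + 7*G (s(G, J) = 7*(G - J) = -7*J + 7*G)
z(M, Z) = 0 (z(M, Z) = -7*Z + 7*Z = 0)
-399*(U(z(w(3, c), -1)) - 275) = -399*(0 - 275) = -399*(-275) = 109725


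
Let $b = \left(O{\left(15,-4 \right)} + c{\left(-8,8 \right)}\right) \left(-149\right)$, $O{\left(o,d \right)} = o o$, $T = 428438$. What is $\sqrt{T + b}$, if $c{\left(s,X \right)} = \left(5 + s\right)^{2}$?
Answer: $2 \sqrt{98393} \approx 627.35$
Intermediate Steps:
$O{\left(o,d \right)} = o^{2}$
$b = -34866$ ($b = \left(15^{2} + \left(5 - 8\right)^{2}\right) \left(-149\right) = \left(225 + \left(-3\right)^{2}\right) \left(-149\right) = \left(225 + 9\right) \left(-149\right) = 234 \left(-149\right) = -34866$)
$\sqrt{T + b} = \sqrt{428438 - 34866} = \sqrt{393572} = 2 \sqrt{98393}$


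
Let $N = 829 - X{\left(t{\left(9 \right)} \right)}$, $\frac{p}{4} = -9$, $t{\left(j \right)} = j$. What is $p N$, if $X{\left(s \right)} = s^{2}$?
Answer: $-26928$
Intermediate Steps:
$p = -36$ ($p = 4 \left(-9\right) = -36$)
$N = 748$ ($N = 829 - 9^{2} = 829 - 81 = 748$)
$p N = \left(-36\right) 748 = -26928$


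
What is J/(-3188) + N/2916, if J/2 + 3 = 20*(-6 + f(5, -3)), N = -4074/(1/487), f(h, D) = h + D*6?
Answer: -131726656/193671 ≈ -680.16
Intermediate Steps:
f(h, D) = h + 6*D
N = -1984038 (N = -4074/1/487 = -4074*487 = -1984038)
J = -766 (J = -6 + 2*(20*(-6 + (5 + 6*(-3)))) = -6 + 2*(20*(-6 + (5 - 18))) = -6 + 2*(20*(-6 - 13)) = -6 + 2*(20*(-19)) = -6 + 2*(-380) = -6 - 760 = -766)
J/(-3188) + N/2916 = -766/(-3188) - 1984038/2916 = -766*(-1/3188) - 1984038*1/2916 = 383/1594 - 330673/486 = -131726656/193671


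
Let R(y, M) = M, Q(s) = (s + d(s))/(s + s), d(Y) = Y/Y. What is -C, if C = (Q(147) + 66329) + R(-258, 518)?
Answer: -9826583/147 ≈ -66848.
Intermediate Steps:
d(Y) = 1
Q(s) = (1 + s)/(2*s) (Q(s) = (s + 1)/(s + s) = (1 + s)/((2*s)) = (1 + s)*(1/(2*s)) = (1 + s)/(2*s))
C = 9826583/147 (C = ((½)*(1 + 147)/147 + 66329) + 518 = ((½)*(1/147)*148 + 66329) + 518 = (74/147 + 66329) + 518 = 9750437/147 + 518 = 9826583/147 ≈ 66848.)
-C = -1*9826583/147 = -9826583/147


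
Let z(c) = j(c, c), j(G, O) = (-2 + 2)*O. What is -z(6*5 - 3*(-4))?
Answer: 0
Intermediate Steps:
j(G, O) = 0 (j(G, O) = 0*O = 0)
z(c) = 0
-z(6*5 - 3*(-4)) = -1*0 = 0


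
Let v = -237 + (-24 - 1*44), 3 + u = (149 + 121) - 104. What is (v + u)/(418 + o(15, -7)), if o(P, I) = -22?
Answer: -71/198 ≈ -0.35859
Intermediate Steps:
u = 163 (u = -3 + ((149 + 121) - 104) = -3 + (270 - 104) = -3 + 166 = 163)
v = -305 (v = -237 + (-24 - 44) = -237 - 68 = -305)
(v + u)/(418 + o(15, -7)) = (-305 + 163)/(418 - 22) = -142/396 = -142*1/396 = -71/198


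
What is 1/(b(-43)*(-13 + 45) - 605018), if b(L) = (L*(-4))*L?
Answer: -1/841690 ≈ -1.1881e-6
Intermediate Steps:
b(L) = -4*L**2 (b(L) = (-4*L)*L = -4*L**2)
1/(b(-43)*(-13 + 45) - 605018) = 1/((-4*(-43)**2)*(-13 + 45) - 605018) = 1/(-4*1849*32 - 605018) = 1/(-7396*32 - 605018) = 1/(-236672 - 605018) = 1/(-841690) = -1/841690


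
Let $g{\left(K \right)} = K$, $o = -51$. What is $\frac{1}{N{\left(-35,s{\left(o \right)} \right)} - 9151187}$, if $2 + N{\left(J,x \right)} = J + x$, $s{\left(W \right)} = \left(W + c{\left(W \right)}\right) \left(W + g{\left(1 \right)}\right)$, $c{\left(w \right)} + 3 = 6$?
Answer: $- \frac{1}{9148824} \approx -1.093 \cdot 10^{-7}$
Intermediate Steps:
$c{\left(w \right)} = 3$ ($c{\left(w \right)} = -3 + 6 = 3$)
$s{\left(W \right)} = \left(1 + W\right) \left(3 + W\right)$ ($s{\left(W \right)} = \left(W + 3\right) \left(W + 1\right) = \left(3 + W\right) \left(1 + W\right) = \left(1 + W\right) \left(3 + W\right)$)
$N{\left(J,x \right)} = -2 + J + x$ ($N{\left(J,x \right)} = -2 + \left(J + x\right) = -2 + J + x$)
$\frac{1}{N{\left(-35,s{\left(o \right)} \right)} - 9151187} = \frac{1}{\left(-2 - 35 + \left(3 + \left(-51\right)^{2} + 4 \left(-51\right)\right)\right) - 9151187} = \frac{1}{\left(-2 - 35 + \left(3 + 2601 - 204\right)\right) - 9151187} = \frac{1}{\left(-2 - 35 + 2400\right) - 9151187} = \frac{1}{2363 - 9151187} = \frac{1}{-9148824} = - \frac{1}{9148824}$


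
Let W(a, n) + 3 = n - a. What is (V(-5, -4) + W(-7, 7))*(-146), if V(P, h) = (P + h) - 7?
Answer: 730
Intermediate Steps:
V(P, h) = -7 + P + h
W(a, n) = -3 + n - a (W(a, n) = -3 + (n - a) = -3 + n - a)
(V(-5, -4) + W(-7, 7))*(-146) = ((-7 - 5 - 4) + (-3 + 7 - 1*(-7)))*(-146) = (-16 + (-3 + 7 + 7))*(-146) = (-16 + 11)*(-146) = -5*(-146) = 730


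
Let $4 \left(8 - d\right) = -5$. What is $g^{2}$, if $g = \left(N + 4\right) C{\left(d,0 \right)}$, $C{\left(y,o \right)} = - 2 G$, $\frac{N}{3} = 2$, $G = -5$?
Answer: $10000$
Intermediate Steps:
$N = 6$ ($N = 3 \cdot 2 = 6$)
$d = \frac{37}{4}$ ($d = 8 - - \frac{5}{4} = 8 + \frac{5}{4} = \frac{37}{4} \approx 9.25$)
$C{\left(y,o \right)} = 10$ ($C{\left(y,o \right)} = \left(-2\right) \left(-5\right) = 10$)
$g = 100$ ($g = \left(6 + 4\right) 10 = 10 \cdot 10 = 100$)
$g^{2} = 100^{2} = 10000$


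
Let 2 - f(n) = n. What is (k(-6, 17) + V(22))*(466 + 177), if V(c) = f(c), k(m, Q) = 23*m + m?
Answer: -105452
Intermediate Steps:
k(m, Q) = 24*m
f(n) = 2 - n
V(c) = 2 - c
(k(-6, 17) + V(22))*(466 + 177) = (24*(-6) + (2 - 1*22))*(466 + 177) = (-144 + (2 - 22))*643 = (-144 - 20)*643 = -164*643 = -105452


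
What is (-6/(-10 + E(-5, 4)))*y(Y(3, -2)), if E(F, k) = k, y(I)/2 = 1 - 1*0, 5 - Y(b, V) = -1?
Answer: 2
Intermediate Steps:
Y(b, V) = 6 (Y(b, V) = 5 - 1*(-1) = 5 + 1 = 6)
y(I) = 2 (y(I) = 2*(1 - 1*0) = 2*(1 + 0) = 2*1 = 2)
(-6/(-10 + E(-5, 4)))*y(Y(3, -2)) = (-6/(-10 + 4))*2 = (-6/(-6))*2 = -⅙*(-6)*2 = 1*2 = 2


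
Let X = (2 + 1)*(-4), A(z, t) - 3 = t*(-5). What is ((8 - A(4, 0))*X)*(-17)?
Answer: 1020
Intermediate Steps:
A(z, t) = 3 - 5*t (A(z, t) = 3 + t*(-5) = 3 - 5*t)
X = -12 (X = 3*(-4) = -12)
((8 - A(4, 0))*X)*(-17) = ((8 - (3 - 5*0))*(-12))*(-17) = ((8 - (3 + 0))*(-12))*(-17) = ((8 - 1*3)*(-12))*(-17) = ((8 - 3)*(-12))*(-17) = (5*(-12))*(-17) = -60*(-17) = 1020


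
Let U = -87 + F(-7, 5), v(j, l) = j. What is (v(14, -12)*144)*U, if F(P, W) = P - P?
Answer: -175392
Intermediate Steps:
F(P, W) = 0
U = -87 (U = -87 + 0 = -87)
(v(14, -12)*144)*U = (14*144)*(-87) = 2016*(-87) = -175392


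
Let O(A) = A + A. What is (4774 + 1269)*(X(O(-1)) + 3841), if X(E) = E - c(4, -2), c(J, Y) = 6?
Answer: 23162819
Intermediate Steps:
O(A) = 2*A
X(E) = -6 + E (X(E) = E - 1*6 = E - 6 = -6 + E)
(4774 + 1269)*(X(O(-1)) + 3841) = (4774 + 1269)*((-6 + 2*(-1)) + 3841) = 6043*((-6 - 2) + 3841) = 6043*(-8 + 3841) = 6043*3833 = 23162819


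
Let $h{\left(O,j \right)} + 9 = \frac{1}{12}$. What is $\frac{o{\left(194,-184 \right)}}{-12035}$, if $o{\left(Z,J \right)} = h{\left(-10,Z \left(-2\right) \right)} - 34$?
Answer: $\frac{103}{28884} \approx 0.003566$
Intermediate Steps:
$h{\left(O,j \right)} = - \frac{107}{12}$ ($h{\left(O,j \right)} = -9 + \frac{1}{12} = - \frac{107}{12}$)
$o{\left(Z,J \right)} = - \frac{515}{12}$ ($o{\left(Z,J \right)} = - \frac{107}{12} - 34 = - \frac{515}{12}$)
$\frac{o{\left(194,-184 \right)}}{-12035} = - \frac{515}{12 \left(-12035\right)} = \left(- \frac{515}{12}\right) \left(- \frac{1}{12035}\right) = \frac{103}{28884}$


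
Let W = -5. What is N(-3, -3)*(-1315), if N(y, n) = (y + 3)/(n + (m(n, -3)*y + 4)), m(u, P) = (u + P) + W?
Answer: 0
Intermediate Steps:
m(u, P) = -5 + P + u (m(u, P) = (u + P) - 5 = (P + u) - 5 = -5 + P + u)
N(y, n) = (3 + y)/(4 + n + y*(-8 + n)) (N(y, n) = (y + 3)/(n + ((-5 - 3 + n)*y + 4)) = (3 + y)/(n + ((-8 + n)*y + 4)) = (3 + y)/(n + (y*(-8 + n) + 4)) = (3 + y)/(n + (4 + y*(-8 + n))) = (3 + y)/(4 + n + y*(-8 + n)))
N(-3, -3)*(-1315) = ((3 - 3)/(4 - 3 - 3*(-8 - 3)))*(-1315) = (0/(4 - 3 - 3*(-11)))*(-1315) = (0/(4 - 3 + 33))*(-1315) = (0/34)*(-1315) = ((1/34)*0)*(-1315) = 0*(-1315) = 0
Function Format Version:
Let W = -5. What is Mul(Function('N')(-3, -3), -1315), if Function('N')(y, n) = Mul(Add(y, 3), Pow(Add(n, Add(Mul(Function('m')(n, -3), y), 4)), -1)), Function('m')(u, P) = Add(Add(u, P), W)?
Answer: 0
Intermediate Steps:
Function('m')(u, P) = Add(-5, P, u) (Function('m')(u, P) = Add(Add(u, P), -5) = Add(Add(P, u), -5) = Add(-5, P, u))
Function('N')(y, n) = Mul(Pow(Add(4, n, Mul(y, Add(-8, n))), -1), Add(3, y)) (Function('N')(y, n) = Mul(Add(y, 3), Pow(Add(n, Add(Mul(Add(-5, -3, n), y), 4)), -1)) = Mul(Add(3, y), Pow(Add(n, Add(Mul(Add(-8, n), y), 4)), -1)) = Mul(Add(3, y), Pow(Add(n, Add(Mul(y, Add(-8, n)), 4)), -1)) = Mul(Add(3, y), Pow(Add(n, Add(4, Mul(y, Add(-8, n)))), -1)) = Mul(Add(3, y), Pow(Add(4, n, Mul(y, Add(-8, n))), -1)) = Mul(Pow(Add(4, n, Mul(y, Add(-8, n))), -1), Add(3, y)))
Mul(Function('N')(-3, -3), -1315) = Mul(Mul(Pow(Add(4, -3, Mul(-3, Add(-8, -3))), -1), Add(3, -3)), -1315) = Mul(Mul(Pow(Add(4, -3, Mul(-3, -11)), -1), 0), -1315) = Mul(Mul(Pow(Add(4, -3, 33), -1), 0), -1315) = Mul(Mul(Pow(34, -1), 0), -1315) = Mul(Mul(Rational(1, 34), 0), -1315) = Mul(0, -1315) = 0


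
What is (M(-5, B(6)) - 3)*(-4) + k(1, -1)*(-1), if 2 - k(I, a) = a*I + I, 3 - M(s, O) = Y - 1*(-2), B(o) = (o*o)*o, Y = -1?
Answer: 2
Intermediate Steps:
B(o) = o³ (B(o) = o²*o = o³)
M(s, O) = 2 (M(s, O) = 3 - (-1 - 1*(-2)) = 3 - (-1 + 2) = 3 - 1*1 = 3 - 1 = 2)
k(I, a) = 2 - I - I*a (k(I, a) = 2 - (a*I + I) = 2 - (I*a + I) = 2 - (I + I*a) = 2 + (-I - I*a) = 2 - I - I*a)
(M(-5, B(6)) - 3)*(-4) + k(1, -1)*(-1) = (2 - 3)*(-4) + (2 - 1*1 - 1*1*(-1))*(-1) = -1*(-4) + (2 - 1 + 1)*(-1) = 4 + 2*(-1) = 4 - 2 = 2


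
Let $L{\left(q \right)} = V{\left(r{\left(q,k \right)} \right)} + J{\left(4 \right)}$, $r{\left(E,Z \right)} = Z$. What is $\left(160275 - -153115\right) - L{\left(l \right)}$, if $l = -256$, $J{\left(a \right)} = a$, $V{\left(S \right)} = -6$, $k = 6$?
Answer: $313392$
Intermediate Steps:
$L{\left(q \right)} = -2$ ($L{\left(q \right)} = -6 + 4 = -2$)
$\left(160275 - -153115\right) - L{\left(l \right)} = \left(160275 - -153115\right) - -2 = \left(160275 + 153115\right) + 2 = 313390 + 2 = 313392$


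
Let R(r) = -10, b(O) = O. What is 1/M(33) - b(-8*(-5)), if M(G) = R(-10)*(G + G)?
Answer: -26401/660 ≈ -40.002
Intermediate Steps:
M(G) = -20*G (M(G) = -10*(G + G) = -20*G)
1/M(33) - b(-8*(-5)) = 1/(-20*33) - (-8)*(-5) = 1/(-660) - 1*40 = -1/660 - 40 = -26401/660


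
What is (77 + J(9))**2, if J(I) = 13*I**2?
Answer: 1276900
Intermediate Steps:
(77 + J(9))**2 = (77 + 13*9**2)**2 = (77 + 13*81)**2 = (77 + 1053)**2 = 1130**2 = 1276900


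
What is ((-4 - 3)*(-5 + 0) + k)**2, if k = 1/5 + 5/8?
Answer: 2053489/1600 ≈ 1283.4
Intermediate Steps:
k = 33/40 (k = 1*(1/5) + 5*(1/8) = 1/5 + 5/8 = 33/40 ≈ 0.82500)
((-4 - 3)*(-5 + 0) + k)**2 = ((-4 - 3)*(-5 + 0) + 33/40)**2 = (-7*(-5) + 33/40)**2 = (35 + 33/40)**2 = (1433/40)**2 = 2053489/1600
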